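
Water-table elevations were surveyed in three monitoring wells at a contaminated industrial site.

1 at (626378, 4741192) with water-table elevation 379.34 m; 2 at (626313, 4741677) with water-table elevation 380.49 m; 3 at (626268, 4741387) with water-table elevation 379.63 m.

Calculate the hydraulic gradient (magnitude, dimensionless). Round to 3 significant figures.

0.00335

Differences from 1: to 2 (Δx, Δy, Δh) = (-65, 485, +1.15); to 3 = (-110, 195, +0.29).
Solve a·Δx + b·Δy = Δh: det = (-65)·195 − (-110)·485 = 40675.
∂h/∂x = [(+1.15)·195 − (+0.29)·485] / 40675 = +0.002055
∂h/∂y = [(-65)·(+0.29) − (-110)·(+1.15)] / 40675 = +0.002647
|∇h| = √(0.002055² + 0.002647²) = 0.003351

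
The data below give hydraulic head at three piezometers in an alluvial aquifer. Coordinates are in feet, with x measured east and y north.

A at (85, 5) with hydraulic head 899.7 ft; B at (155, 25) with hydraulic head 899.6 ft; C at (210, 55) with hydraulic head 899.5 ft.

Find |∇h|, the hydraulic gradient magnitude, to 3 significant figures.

0.00180

Differences from A: to B (Δx, Δy, Δh) = (70, 20, -0.1); to C = (125, 50, -0.2).
Solve a·Δx + b·Δy = Δh: det = 70·50 − 125·20 = 1000.
∂h/∂x = [(-0.1)·50 − (-0.2)·20] / 1000 = -0.001000
∂h/∂y = [70·(-0.2) − 125·(-0.1)] / 1000 = -0.001500
|∇h| = √(-0.001000² + -0.001500²) = 0.001803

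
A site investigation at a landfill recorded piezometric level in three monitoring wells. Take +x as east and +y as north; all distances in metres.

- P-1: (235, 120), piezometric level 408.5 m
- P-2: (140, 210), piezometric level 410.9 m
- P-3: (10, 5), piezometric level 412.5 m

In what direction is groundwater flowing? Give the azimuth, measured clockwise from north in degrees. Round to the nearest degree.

Three-point gradient (reference P-1): Δ to P-2 = (-95, 90, +2.4), Δ to P-3 = (-225, -115, +4.0).
∂h/∂x = -0.02040, ∂h/∂y = +0.005132 (det = 31175).
Flow direction (−∇h) has components (+0.02040 E, -0.005132 N).
Azimuth = atan2(E, N) = atan2(+0.02040, -0.005132) = 104.1° ≈ 104°.

104°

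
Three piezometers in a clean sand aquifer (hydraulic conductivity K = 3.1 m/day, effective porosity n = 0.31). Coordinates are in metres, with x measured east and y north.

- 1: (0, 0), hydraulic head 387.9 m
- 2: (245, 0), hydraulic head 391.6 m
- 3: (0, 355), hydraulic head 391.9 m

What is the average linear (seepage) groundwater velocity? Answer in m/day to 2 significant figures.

0.19 m/day

∂h/∂x = (391.6 − 387.9) / (245 − 0) = +0.01510
∂h/∂y = (391.9 − 387.9) / (355 − 0) = +0.01127
|∇h| = √(0.01510² + 0.01127²) = 0.01884
Seepage velocity v = K·i/n = 3.1 × 0.01884 / 0.31 = 0.1884 m/day.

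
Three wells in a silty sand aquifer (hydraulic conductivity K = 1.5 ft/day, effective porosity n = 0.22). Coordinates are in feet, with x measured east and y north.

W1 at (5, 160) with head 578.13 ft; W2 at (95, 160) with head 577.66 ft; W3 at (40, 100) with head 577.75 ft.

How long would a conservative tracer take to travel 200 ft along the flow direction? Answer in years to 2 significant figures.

13 years

Taking W1 as reference: W2−W1 = (90, 0, -0.47); W3−W1 = (35, -60, -0.38).
Determinant of the coordinate differences = 90·(-60) − 35·0 = -5400.
∂h/∂x = [(-0.47)·(-60) − (-0.38)·0] / -5400 = -0.005222
∂h/∂y = [90·(-0.38) − 35·(-0.47)] / -5400 = +0.003287
|∇h| = √(-0.005222² + 0.003287²) = 0.00617
Seepage velocity v = K·i/n = 1.5 × 0.00617 / 0.22 = 0.04207 ft/day.
t = 200 / 0.04207 = 4754 days = 13 years.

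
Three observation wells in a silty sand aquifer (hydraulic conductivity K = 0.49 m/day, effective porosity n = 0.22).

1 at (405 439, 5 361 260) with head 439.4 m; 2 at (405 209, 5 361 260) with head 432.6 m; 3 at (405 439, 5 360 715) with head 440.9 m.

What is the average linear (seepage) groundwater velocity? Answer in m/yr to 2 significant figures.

24 m/yr

∂h/∂x = (432.6 − 439.4) / (405209 − 405439) = +0.02957
∂h/∂y = (440.9 − 439.4) / (5360715 − 5361260) = -0.002752
|∇h| = √(0.02957² + -0.002752²) = 0.0297
Seepage velocity v = K·i/n = 0.49 × 0.0297 / 0.22 = 0.06615 m/day = 24.16 m/yr.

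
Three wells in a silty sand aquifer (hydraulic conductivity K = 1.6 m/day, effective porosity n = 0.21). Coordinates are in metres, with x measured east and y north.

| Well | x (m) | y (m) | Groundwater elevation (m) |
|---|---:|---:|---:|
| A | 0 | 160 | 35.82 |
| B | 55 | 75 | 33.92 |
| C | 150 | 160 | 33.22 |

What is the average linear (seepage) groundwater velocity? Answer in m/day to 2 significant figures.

0.16 m/day

With h = a·x + b·y + c and A as origin, the differences give:
  55·a + (-85)·b = -1.90
  150·a + 0·b = -2.60
Eliminate b (×0 and ×(-85), subtract): 12750·a = -221.000 → a = ∂h/∂x = -0.01733
Back-substitute: b = ∂h/∂y = +0.01114.
|∇h| = √(-0.01733² + 0.01114²) = 0.0206
Seepage velocity v = K·i/n = 1.6 × 0.0206 / 0.21 = 0.157 m/day.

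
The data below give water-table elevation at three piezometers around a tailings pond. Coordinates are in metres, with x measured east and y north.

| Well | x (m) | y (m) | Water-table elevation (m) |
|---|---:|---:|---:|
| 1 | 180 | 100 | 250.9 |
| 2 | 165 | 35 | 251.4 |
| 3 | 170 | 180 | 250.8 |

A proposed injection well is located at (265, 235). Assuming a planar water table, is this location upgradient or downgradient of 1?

Three-point gradient (reference 1): Δ to 2 = (-15, -65, +0.5), Δ to 3 = (-10, 80, -0.1).
∂h/∂x = -0.01811, ∂h/∂y = -0.003514 (det = -1850).
Head at (265, 235) = 250.9 + (-0.01811)·(85) + (-0.003514)·(135) = 248.89 m.
That is lower than the 250.9 m at 1, so the point is downgradient.

downgradient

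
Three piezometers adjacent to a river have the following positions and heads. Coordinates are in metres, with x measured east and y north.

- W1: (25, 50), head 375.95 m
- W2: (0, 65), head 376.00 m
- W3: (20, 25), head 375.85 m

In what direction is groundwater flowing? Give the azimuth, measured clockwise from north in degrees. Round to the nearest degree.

With h = a·x + b·y + c and W1 as origin, the differences give:
  (-25)·a + 15·b = +0.05
  (-5)·a + (-25)·b = -0.10
Eliminate b (×(-25) and ×15, subtract): 700·a = 0.250 → a = ∂h/∂x = +0.0003571
Back-substitute: b = ∂h/∂y = +0.003929.
Flow direction (−∇h) has components (-0.0003571 E, -0.003929 N).
Azimuth = atan2(E, N) = atan2(-0.0003571, -0.003929) = 185.2° ≈ 185°.

185°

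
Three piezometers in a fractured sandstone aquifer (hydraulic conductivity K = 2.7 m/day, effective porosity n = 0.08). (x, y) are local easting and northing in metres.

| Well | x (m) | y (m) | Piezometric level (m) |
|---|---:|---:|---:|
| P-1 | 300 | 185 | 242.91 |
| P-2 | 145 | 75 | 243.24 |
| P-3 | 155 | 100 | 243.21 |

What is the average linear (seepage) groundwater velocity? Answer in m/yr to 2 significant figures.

With h = a·x + b·y + c and P-1 as origin, the differences give:
  (-155)·a + (-110)·b = +0.33
  (-145)·a + (-85)·b = +0.30
Eliminate b (×(-85) and ×(-110), subtract): -2775·a = 4.950 → a = ∂h/∂x = -0.001784
Back-substitute: b = ∂h/∂y = -0.0004865.
|∇h| = √(-0.001784² + -0.0004865²) = 0.001849
Seepage velocity v = K·i/n = 2.7 × 0.001849 / 0.08 = 0.0624 m/day = 22.79 m/yr.

23 m/yr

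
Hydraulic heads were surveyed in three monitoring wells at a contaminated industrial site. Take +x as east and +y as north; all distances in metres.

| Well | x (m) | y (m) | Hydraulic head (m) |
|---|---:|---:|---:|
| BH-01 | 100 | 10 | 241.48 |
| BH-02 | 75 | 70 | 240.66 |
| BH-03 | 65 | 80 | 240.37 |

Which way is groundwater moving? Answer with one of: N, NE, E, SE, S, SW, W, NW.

W

Differences from BH-01: to BH-02 (Δx, Δy, Δh) = (-25, 60, -0.82); to BH-03 = (-35, 70, -1.11).
Determinant of the coordinate differences = (-25)·70 − (-35)·60 = 350.
∂h/∂x = [(-0.82)·70 − (-1.11)·60] / 350 = +0.02629
∂h/∂y = [(-25)·(-1.11) − (-35)·(-0.82)] / 350 = -0.002714
Flow = −∇h = (-0.02629 east, +0.002714 north), which points west.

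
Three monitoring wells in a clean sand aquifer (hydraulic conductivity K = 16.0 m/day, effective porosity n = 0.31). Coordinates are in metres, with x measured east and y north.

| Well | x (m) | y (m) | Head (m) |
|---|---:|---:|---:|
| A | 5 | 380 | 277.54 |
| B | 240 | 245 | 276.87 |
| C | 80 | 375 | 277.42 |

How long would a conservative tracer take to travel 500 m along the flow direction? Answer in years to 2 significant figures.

Taking A as reference: B−A = (235, -135, -0.67); C−A = (75, -5, -0.12).
Solve a·Δx + b·Δy = Δh: det = 235·(-5) − 75·(-135) = 8950.
∂h/∂x = [(-0.67)·(-5) − (-0.12)·(-135)] / 8950 = -0.001436
∂h/∂y = [235·(-0.12) − 75·(-0.67)] / 8950 = +0.002464
|∇h| = √(-0.001436² + 0.002464²) = 0.002852
Seepage velocity v = K·i/n = 16.0 × 0.002852 / 0.31 = 0.1472 m/day.
t = 500 / 0.1472 = 3397 days = 9.3 years.

9.3 years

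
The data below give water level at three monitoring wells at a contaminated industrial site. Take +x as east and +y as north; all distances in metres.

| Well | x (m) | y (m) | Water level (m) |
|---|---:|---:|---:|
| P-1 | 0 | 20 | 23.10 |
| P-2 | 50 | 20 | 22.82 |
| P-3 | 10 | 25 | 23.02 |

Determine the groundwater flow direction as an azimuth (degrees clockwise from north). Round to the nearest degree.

Differences from P-1: to P-2 (Δx, Δy, Δh) = (50, 0, -0.28); to P-3 = (10, 5, -0.08).
Solve a·Δx + b·Δy = Δh: det = 50·5 − 10·0 = 250.
∂h/∂x = [(-0.28)·5 − (-0.08)·0] / 250 = -0.005600
∂h/∂y = [50·(-0.08) − 10·(-0.28)] / 250 = -0.004800
Flow direction (−∇h) has components (+0.005600 E, +0.004800 N).
Azimuth = atan2(E, N) = atan2(+0.005600, +0.004800) = 49.4° ≈ 049°.

049°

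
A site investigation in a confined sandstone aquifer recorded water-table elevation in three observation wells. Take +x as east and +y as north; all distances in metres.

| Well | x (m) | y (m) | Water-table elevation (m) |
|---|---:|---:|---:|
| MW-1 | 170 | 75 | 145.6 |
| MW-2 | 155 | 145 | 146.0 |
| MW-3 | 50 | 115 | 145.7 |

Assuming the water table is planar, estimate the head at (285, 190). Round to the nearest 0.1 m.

146.4 m

Taking MW-1 as reference: MW-2−MW-1 = (-15, 70, +0.4); MW-3−MW-1 = (-120, 40, +0.1).
Solve a·Δx + b·Δy = Δh: det = (-15)·40 − (-120)·70 = 7800.
∂h/∂x = [(+0.4)·40 − (+0.1)·70] / 7800 = +0.001154
∂h/∂y = [(-15)·(+0.1) − (-120)·(+0.4)] / 7800 = +0.005962
h(285, 190) = 145.6 + (+0.001154)·(115) + (+0.005962)·(115) = 145.6 +0.133 +0.686 = 146.418 m.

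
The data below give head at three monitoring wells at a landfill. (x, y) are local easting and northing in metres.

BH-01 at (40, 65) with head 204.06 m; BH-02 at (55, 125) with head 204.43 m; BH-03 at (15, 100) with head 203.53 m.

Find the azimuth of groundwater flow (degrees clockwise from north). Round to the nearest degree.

Three-point gradient (reference BH-01): Δ to BH-02 = (15, 60, +0.37), Δ to BH-03 = (-25, 35, -0.53).
∂h/∂x = +0.02210, ∂h/∂y = +0.0006420 (det = 2025).
Flow direction (−∇h) has components (-0.02210 E, -0.0006420 N).
Azimuth = atan2(E, N) = atan2(-0.02210, -0.0006420) = 268.3° ≈ 268°.

268°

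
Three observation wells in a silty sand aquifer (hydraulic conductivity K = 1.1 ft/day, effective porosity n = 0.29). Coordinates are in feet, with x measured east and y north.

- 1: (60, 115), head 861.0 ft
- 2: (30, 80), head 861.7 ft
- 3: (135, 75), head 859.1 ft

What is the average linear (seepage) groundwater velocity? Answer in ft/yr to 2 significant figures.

Differences from 1: to 2 (Δx, Δy, Δh) = (-30, -35, +0.7); to 3 = (75, -40, -1.9).
Solve a·Δx + b·Δy = Δh: det = (-30)·(-40) − 75·(-35) = 3825.
∂h/∂x = [(+0.7)·(-40) − (-1.9)·(-35)] / 3825 = -0.02471
∂h/∂y = [(-30)·(-1.9) − 75·(+0.7)] / 3825 = +0.001176
|∇h| = √(-0.02471² + 0.001176²) = 0.02474
Seepage velocity v = K·i/n = 1.1 × 0.02474 / 0.29 = 0.09384 ft/day = 34.28 ft/yr.

34 ft/yr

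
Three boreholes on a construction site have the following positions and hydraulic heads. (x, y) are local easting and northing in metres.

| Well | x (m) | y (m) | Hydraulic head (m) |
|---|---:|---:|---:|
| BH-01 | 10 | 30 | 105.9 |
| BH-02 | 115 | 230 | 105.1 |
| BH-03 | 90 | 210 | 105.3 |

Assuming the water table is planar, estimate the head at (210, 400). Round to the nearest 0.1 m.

Three-point gradient (reference BH-01): Δ to BH-02 = (105, 200, -0.8), Δ to BH-03 = (80, 180, -0.6).
∂h/∂x = -0.008276, ∂h/∂y = +0.0003448 (det = 2900).
h(210, 400) = 105.9 + (-0.008276)·(200) + (+0.0003448)·(370) = 105.9 -1.655 +0.128 = 104.372 m.

104.4 m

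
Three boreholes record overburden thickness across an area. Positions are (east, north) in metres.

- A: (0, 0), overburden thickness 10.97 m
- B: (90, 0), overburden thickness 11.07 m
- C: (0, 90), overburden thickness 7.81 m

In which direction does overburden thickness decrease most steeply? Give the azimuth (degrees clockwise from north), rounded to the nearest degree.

358°

∂d/∂x = (11.07 − 10.97) / (90 − 0) = +0.001111
∂d/∂y = (7.81 − 10.97) / (90 − 0) = -0.03511
Steepest decrease is along −∇f: components (-0.001111 E, +0.03511 N).
Azimuth = atan2(-0.001111, +0.03511) = 358.2° ≈ 358°.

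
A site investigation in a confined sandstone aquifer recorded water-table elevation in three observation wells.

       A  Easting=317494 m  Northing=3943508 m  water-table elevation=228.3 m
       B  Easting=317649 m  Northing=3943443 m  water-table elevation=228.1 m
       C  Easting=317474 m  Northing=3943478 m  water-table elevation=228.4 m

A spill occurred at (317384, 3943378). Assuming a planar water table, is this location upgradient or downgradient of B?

With h = a·x + b·y + c and A as origin, the differences give:
  155·a + (-65)·b = -0.2
  (-20)·a + (-30)·b = +0.1
Eliminate b (×(-30) and ×(-65), subtract): -5950·a = 12.50 → a = ∂h/∂x = -0.002101
Back-substitute: b = ∂h/∂y = -0.001933.
Head at (317384, 3943378) = 228.3 + (-0.002101)·(-110) + (-0.001933)·(-130) = 228.78 m.
That is higher than the 228.1 m at B, so the point is upgradient.

upgradient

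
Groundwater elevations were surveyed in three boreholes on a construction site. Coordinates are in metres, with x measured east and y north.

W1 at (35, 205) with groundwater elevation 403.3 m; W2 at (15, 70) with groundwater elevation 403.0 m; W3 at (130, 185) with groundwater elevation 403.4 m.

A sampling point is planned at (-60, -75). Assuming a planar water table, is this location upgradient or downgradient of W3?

downgradient

Three-point gradient (reference W1): Δ to W2 = (-20, -135, -0.3), Δ to W3 = (95, -20, +0.1).
∂h/∂x = +0.001474, ∂h/∂y = +0.002004 (det = 13225).
Head at (-60, -75) = 403.3 + (+0.001474)·(-95) + (+0.002004)·(-280) = 402.60 m.
That is lower than the 403.4 m at W3, so the point is downgradient.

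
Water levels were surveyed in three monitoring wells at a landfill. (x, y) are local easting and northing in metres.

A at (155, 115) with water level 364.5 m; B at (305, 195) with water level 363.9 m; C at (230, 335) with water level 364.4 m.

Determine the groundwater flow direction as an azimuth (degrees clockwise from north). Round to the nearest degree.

104°

Differences from A: to B (Δx, Δy, Δh) = (150, 80, -0.6); to C = (75, 220, -0.1).
Solve a·Δx + b·Δy = Δh: det = 150·220 − 75·80 = 27000.
∂h/∂x = [(-0.6)·220 − (-0.1)·80] / 27000 = -0.004593
∂h/∂y = [150·(-0.1) − 75·(-0.6)] / 27000 = +0.001111
Flow direction (−∇h) has components (+0.004593 E, -0.001111 N).
Azimuth = atan2(E, N) = atan2(+0.004593, -0.001111) = 103.6° ≈ 104°.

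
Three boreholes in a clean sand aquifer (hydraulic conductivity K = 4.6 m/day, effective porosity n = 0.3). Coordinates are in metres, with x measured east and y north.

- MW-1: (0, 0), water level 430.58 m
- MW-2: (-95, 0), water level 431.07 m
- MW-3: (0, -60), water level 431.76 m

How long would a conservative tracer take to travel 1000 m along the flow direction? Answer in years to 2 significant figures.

∂h/∂x = (431.07 − 430.58) / (-95 − 0) = -0.005158
∂h/∂y = (431.76 − 430.58) / (-60 − 0) = -0.01967
|∇h| = √(-0.005158² + -0.01967²) = 0.02034
Seepage velocity v = K·i/n = 4.6 × 0.02034 / 0.3 = 0.3119 m/day.
t = 1000 / 0.3119 = 3206 days = 8.78 years.

8.8 years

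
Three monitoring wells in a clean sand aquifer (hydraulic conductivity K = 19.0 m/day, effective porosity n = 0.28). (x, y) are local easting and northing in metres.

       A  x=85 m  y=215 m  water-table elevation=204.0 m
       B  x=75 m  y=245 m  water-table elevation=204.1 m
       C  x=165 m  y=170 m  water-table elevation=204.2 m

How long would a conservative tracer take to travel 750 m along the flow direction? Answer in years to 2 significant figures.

Three-point gradient (reference A): Δ to B = (-10, 30, +0.1), Δ to C = (80, -45, +0.2).
∂h/∂x = +0.005385, ∂h/∂y = +0.005128 (det = -1950).
|∇h| = √(0.005385² + 0.005128²) = 0.007436
Seepage velocity v = K·i/n = 19.0 × 0.007436 / 0.28 = 0.5046 m/day.
t = 750 / 0.5046 = 1486 days = 4.07 years.

4.1 years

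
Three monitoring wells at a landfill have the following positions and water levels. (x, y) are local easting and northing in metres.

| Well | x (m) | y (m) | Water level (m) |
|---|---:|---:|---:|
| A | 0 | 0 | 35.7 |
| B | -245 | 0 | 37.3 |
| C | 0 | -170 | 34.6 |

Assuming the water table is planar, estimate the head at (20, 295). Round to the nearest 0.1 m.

∂h/∂x = (37.3 − 35.7) / (-245 − 0) = -0.006531
∂h/∂y = (34.6 − 35.7) / (-170 − 0) = +0.006471
h(20, 295) = 35.7 + (-0.006531)·(20) + (+0.006471)·(295) = 35.7 -0.131 +1.909 = 37.478 m.

37.5 m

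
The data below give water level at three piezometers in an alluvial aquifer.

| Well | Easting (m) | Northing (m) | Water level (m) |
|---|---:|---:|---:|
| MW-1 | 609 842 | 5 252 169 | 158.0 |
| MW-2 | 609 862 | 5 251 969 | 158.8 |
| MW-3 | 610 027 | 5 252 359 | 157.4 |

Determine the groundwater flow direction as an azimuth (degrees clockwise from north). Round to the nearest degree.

349°

Differences from MW-1: to MW-2 (Δx, Δy, Δh) = (20, -200, +0.8); to MW-3 = (185, 190, -0.6).
Solve a·Δx + b·Δy = Δh: det = 20·190 − 185·(-200) = 40800.
∂h/∂x = [(+0.8)·190 − (-0.6)·(-200)] / 40800 = +0.0007843
∂h/∂y = [20·(-0.6) − 185·(+0.8)] / 40800 = -0.003922
Flow direction (−∇h) has components (-0.0007843 E, +0.003922 N).
Azimuth = atan2(E, N) = atan2(-0.0007843, +0.003922) = 348.7° ≈ 349°.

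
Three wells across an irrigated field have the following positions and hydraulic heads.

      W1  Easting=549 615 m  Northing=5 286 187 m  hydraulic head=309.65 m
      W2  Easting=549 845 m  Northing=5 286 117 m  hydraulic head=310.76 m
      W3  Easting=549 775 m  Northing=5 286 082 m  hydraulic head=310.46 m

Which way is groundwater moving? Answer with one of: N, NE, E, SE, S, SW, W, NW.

Taking W1 as reference: W2−W1 = (230, -70, +1.11); W3−W1 = (160, -105, +0.81).
Solve a·Δx + b·Δy = Δh: det = 230·(-105) − 160·(-70) = -12950.
∂h/∂x = [(+1.11)·(-105) − (+0.81)·(-70)] / -12950 = +0.004622
∂h/∂y = [230·(+0.81) − 160·(+1.11)] / -12950 = -0.0006718
Flow = −∇h = (-0.004622 east, +0.0006718 north), which points west.

W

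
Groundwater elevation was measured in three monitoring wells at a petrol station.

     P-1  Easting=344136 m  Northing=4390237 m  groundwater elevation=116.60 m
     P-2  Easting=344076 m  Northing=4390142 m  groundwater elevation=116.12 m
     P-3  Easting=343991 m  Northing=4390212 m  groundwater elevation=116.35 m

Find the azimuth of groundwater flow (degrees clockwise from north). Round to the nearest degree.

Three-point gradient (reference P-1): Δ to P-2 = (-60, -95, -0.48), Δ to P-3 = (-145, -25, -0.25).
∂h/∂x = +0.0009572, ∂h/∂y = +0.004448 (det = -12275).
Flow direction (−∇h) has components (-0.0009572 E, -0.004448 N).
Azimuth = atan2(E, N) = atan2(-0.0009572, -0.004448) = 192.1° ≈ 192°.

192°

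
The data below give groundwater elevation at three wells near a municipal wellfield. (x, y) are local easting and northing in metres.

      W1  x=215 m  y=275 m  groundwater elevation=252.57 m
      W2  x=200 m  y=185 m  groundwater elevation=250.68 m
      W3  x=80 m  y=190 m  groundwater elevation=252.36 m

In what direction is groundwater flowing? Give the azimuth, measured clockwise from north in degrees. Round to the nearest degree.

151°

Differences from W1: to W2 (Δx, Δy, Δh) = (-15, -90, -1.89); to W3 = (-135, -85, -0.21).
Solve a·Δx + b·Δy = Δh: det = (-15)·(-85) − (-135)·(-90) = -10875.
∂h/∂x = [(-1.89)·(-85) − (-0.21)·(-90)] / -10875 = -0.01303
∂h/∂y = [(-15)·(-0.21) − (-135)·(-1.89)] / -10875 = +0.02317
Flow direction (−∇h) has components (+0.01303 E, -0.02317 N).
Azimuth = atan2(E, N) = atan2(+0.01303, -0.02317) = 150.6° ≈ 151°.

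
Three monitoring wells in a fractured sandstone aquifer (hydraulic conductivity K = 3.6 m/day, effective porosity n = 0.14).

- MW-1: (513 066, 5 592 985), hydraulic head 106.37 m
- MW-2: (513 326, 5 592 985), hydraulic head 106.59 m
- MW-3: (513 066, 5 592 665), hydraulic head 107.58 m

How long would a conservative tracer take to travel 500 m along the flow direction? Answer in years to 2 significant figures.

∂h/∂x = (106.59 − 106.37) / (513326 − 513066) = +0.0008462
∂h/∂y = (107.58 − 106.37) / (5592665 − 5592985) = -0.003781
|∇h| = √(0.0008462² + -0.003781²) = 0.003875
Seepage velocity v = K·i/n = 3.6 × 0.003875 / 0.14 = 0.09964 m/day.
t = 500 / 0.09964 = 5018 days = 13.7 years.

14 years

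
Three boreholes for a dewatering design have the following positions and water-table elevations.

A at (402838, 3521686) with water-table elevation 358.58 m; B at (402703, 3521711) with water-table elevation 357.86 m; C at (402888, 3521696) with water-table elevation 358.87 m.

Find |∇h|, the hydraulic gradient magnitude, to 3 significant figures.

0.00569

Differences from A: to B (Δx, Δy, Δh) = (-135, 25, -0.72); to C = (50, 10, +0.29).
Determinant of the coordinate differences = (-135)·10 − 50·25 = -2600.
∂h/∂x = [(-0.72)·10 − (+0.29)·25] / -2600 = +0.005558
∂h/∂y = [(-135)·(+0.29) − 50·(-0.72)] / -2600 = +0.001212
|∇h| = √(0.005558² + 0.001212²) = 0.005689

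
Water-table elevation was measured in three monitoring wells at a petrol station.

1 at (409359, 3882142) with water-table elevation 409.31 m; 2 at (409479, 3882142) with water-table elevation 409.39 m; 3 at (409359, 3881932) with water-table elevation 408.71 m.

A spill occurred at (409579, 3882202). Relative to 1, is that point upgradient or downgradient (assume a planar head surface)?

∂h/∂x = (409.39 − 409.31) / (409479 − 409359) = +0.0006667
∂h/∂y = (408.71 − 409.31) / (3881932 − 3882142) = +0.002857
Head at (409579, 3882202) = 409.31 + (+0.0006667)·(220) + (+0.002857)·(60) = 409.63 m.
That is higher than the 409.31 m at 1, so the point is upgradient.

upgradient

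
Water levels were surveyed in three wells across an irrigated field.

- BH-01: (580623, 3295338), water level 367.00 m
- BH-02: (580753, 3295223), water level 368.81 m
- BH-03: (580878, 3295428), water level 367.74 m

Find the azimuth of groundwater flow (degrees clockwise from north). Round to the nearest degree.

326°

Taking BH-01 as reference: BH-02−BH-01 = (130, -115, +1.81); BH-03−BH-01 = (255, 90, +0.74).
Solve a·Δx + b·Δy = Δh: det = 130·90 − 255·(-115) = 41025.
∂h/∂x = [(+1.81)·90 − (+0.74)·(-115)] / 41025 = +0.006045
∂h/∂y = [130·(+0.74) − 255·(+1.81)] / 41025 = -0.008906
Flow direction (−∇h) has components (-0.006045 E, +0.008906 N).
Azimuth = atan2(E, N) = atan2(-0.006045, +0.008906) = 325.8° ≈ 326°.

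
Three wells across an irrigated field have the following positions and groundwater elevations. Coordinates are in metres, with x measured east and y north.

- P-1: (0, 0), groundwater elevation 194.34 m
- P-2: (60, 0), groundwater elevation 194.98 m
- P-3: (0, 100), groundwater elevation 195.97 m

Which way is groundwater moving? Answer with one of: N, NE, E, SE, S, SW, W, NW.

∂h/∂x = (194.98 − 194.34) / (60 − 0) = +0.01067
∂h/∂y = (195.97 − 194.34) / (100 − 0) = +0.01630
Flow = −∇h = (-0.01067 east, -0.01630 north), which points southwest.

SW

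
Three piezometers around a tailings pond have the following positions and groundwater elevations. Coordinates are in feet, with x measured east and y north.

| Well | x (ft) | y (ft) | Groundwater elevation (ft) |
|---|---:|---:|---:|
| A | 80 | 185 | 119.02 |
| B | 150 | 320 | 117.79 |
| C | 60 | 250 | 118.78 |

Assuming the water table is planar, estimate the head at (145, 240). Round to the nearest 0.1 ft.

118.3 ft

Three-point gradient (reference A): Δ to B = (70, 135, -1.23), Δ to C = (-20, 65, -0.24).
∂h/∂x = -0.006559, ∂h/∂y = -0.005710 (det = 7250).
h(145, 240) = 119.02 + (-0.006559)·(65) + (-0.005710)·(55) = 119.02 -0.426 -0.314 = 118.280 ft.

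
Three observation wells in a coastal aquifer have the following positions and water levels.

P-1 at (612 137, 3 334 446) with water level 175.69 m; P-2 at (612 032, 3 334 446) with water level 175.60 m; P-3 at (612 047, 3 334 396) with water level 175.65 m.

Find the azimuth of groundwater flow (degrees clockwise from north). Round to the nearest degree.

Differences from P-1: to P-2 (Δx, Δy, Δh) = (-105, 0, -0.09); to P-3 = (-90, -50, -0.04).
Determinant of the coordinate differences = (-105)·(-50) − (-90)·0 = 5250.
∂h/∂x = [(-0.09)·(-50) − (-0.04)·0] / 5250 = +0.0008571
∂h/∂y = [(-105)·(-0.04) − (-90)·(-0.09)] / 5250 = -0.0007429
Flow direction (−∇h) has components (-0.0008571 E, +0.0007429 N).
Azimuth = atan2(E, N) = atan2(-0.0008571, +0.0007429) = 310.9° ≈ 311°.

311°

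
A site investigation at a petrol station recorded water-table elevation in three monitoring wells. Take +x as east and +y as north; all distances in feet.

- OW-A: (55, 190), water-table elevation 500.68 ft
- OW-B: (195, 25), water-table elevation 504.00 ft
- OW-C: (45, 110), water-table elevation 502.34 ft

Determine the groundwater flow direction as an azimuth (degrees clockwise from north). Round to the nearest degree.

Differences from OW-A: to OW-B (Δx, Δy, Δh) = (140, -165, +3.32); to OW-C = (-10, -80, +1.66).
Determinant of the coordinate differences = 140·(-80) − (-10)·(-165) = -12850.
∂h/∂x = [(+3.32)·(-80) − (+1.66)·(-165)] / -12850 = -0.0006459
∂h/∂y = [140·(+1.66) − (-10)·(+3.32)] / -12850 = -0.02067
Flow direction (−∇h) has components (+0.0006459 E, +0.02067 N).
Azimuth = atan2(E, N) = atan2(+0.0006459, +0.02067) = 1.8° ≈ 002°.

002°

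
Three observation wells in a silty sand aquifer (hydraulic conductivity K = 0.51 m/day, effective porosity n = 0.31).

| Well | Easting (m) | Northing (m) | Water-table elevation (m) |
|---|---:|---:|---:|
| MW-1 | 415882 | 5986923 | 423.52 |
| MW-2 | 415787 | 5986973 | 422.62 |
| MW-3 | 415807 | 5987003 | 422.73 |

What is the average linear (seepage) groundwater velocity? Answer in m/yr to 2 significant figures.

5.2 m/yr

With h = a·x + b·y + c and MW-1 as origin, the differences give:
  (-95)·a + 50·b = -0.90
  (-75)·a + 80·b = -0.79
Eliminate b (×80 and ×50, subtract): -3850·a = -32.500 → a = ∂h/∂x = +0.008442
Back-substitute: b = ∂h/∂y = -0.001961.
|∇h| = √(0.008442² + -0.001961²) = 0.008667
Seepage velocity v = K·i/n = 0.51 × 0.008667 / 0.31 = 0.01426 m/day = 5.208 m/yr.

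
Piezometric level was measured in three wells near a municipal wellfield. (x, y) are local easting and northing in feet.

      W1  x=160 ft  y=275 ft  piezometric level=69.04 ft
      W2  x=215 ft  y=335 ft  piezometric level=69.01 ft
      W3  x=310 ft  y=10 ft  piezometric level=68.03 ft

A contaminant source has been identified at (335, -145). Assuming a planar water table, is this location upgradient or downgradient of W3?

downgradient

With h = a·x + b·y + c and W1 as origin, the differences give:
  55·a + 60·b = -0.03
  150·a + (-265)·b = -1.01
Eliminate b (×(-265) and ×60, subtract): -23575·a = 68.550 → a = ∂h/∂x = -0.002908
Back-substitute: b = ∂h/∂y = +0.002165.
Head at (335, -145) = 69.04 + (-0.002908)·(175) + (+0.002165)·(-420) = 67.62 ft.
That is lower than the 68.03 ft at W3, so the point is downgradient.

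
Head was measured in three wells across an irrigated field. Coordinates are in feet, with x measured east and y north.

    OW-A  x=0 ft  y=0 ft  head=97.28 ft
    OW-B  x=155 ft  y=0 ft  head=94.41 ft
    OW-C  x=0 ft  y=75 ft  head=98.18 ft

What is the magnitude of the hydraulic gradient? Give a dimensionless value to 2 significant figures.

0.022

∂h/∂x = (94.41 − 97.28) / (155 − 0) = -0.01852
∂h/∂y = (98.18 − 97.28) / (75 − 0) = +0.01200
|∇h| = √(-0.01852² + 0.01200²) = 0.02207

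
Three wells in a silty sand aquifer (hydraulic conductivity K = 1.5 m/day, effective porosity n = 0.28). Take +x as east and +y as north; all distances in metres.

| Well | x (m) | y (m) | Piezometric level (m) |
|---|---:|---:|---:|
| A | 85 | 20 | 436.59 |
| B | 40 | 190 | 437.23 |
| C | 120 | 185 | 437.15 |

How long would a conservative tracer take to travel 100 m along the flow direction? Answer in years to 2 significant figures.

Taking A as reference: B−A = (-45, 170, +0.64); C−A = (35, 165, +0.56).
Determinant of the coordinate differences = (-45)·165 − 35·170 = -13375.
∂h/∂x = [(+0.64)·165 − (+0.56)·170] / -13375 = -0.0007776
∂h/∂y = [(-45)·(+0.56) − 35·(+0.64)] / -13375 = +0.003559
|∇h| = √(-0.0007776² + 0.003559²) = 0.003643
Seepage velocity v = K·i/n = 1.5 × 0.003643 / 0.28 = 0.01952 m/day.
t = 100 / 0.01952 = 5123 days = 14 years.

14 years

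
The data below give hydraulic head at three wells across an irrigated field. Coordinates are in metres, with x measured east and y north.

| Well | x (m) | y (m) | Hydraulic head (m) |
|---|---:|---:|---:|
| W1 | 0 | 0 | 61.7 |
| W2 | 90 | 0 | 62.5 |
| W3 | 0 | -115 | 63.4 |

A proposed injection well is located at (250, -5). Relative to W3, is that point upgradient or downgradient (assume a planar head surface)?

∂h/∂x = (62.5 − 61.7) / (90 − 0) = +0.008889
∂h/∂y = (63.4 − 61.7) / (-115 − 0) = -0.01478
Head at (250, -5) = 61.7 + (+0.008889)·(250) + (-0.01478)·(-5) = 64.00 m.
That is higher than the 63.4 m at W3, so the point is upgradient.

upgradient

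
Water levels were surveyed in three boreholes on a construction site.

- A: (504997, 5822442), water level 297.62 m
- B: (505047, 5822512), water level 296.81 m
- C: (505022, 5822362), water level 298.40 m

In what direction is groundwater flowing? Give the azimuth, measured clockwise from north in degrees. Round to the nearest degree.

Taking A as reference: B−A = (50, 70, -0.81); C−A = (25, -80, +0.78).
Solve a·Δx + b·Δy = Δh: det = 50·(-80) − 25·70 = -5750.
∂h/∂x = [(-0.81)·(-80) − (+0.78)·70] / -5750 = -0.001774
∂h/∂y = [50·(+0.78) − 25·(-0.81)] / -5750 = -0.01030
Flow direction (−∇h) has components (+0.001774 E, +0.01030 N).
Azimuth = atan2(E, N) = atan2(+0.001774, +0.01030) = 9.8° ≈ 010°.

010°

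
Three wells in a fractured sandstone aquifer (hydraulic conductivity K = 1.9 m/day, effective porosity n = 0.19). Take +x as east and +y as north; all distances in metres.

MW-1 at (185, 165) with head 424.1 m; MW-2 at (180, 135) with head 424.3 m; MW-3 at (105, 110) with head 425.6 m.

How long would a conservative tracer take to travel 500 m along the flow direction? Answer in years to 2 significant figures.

8.3 years

Taking MW-1 as reference: MW-2−MW-1 = (-5, -30, +0.2); MW-3−MW-1 = (-80, -55, +1.5).
Solve a·Δx + b·Δy = Δh: det = (-5)·(-55) − (-80)·(-30) = -2125.
∂h/∂x = [(+0.2)·(-55) − (+1.5)·(-30)] / -2125 = -0.01600
∂h/∂y = [(-5)·(+1.5) − (-80)·(+0.2)] / -2125 = -0.004000
|∇h| = √(-0.01600² + -0.004000²) = 0.01649
Seepage velocity v = K·i/n = 1.9 × 0.01649 / 0.19 = 0.1649 m/day.
t = 500 / 0.1649 = 3032 days = 8.3 years.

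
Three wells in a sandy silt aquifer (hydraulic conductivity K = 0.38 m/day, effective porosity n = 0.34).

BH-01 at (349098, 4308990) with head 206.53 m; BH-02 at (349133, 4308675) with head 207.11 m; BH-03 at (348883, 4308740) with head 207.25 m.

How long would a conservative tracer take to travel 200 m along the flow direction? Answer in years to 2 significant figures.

Differences from BH-01: to BH-02 (Δx, Δy, Δh) = (35, -315, +0.58); to BH-03 = (-215, -250, +0.72).
Determinant of the coordinate differences = 35·(-250) − (-215)·(-315) = -76475.
∂h/∂x = [(+0.58)·(-250) − (+0.72)·(-315)] / -76475 = -0.001070
∂h/∂y = [35·(+0.72) − (-215)·(+0.58)] / -76475 = -0.001960
|∇h| = √(-0.001070² + -0.001960²) = 0.002233
Seepage velocity v = K·i/n = 0.38 × 0.002233 / 0.34 = 0.002496 m/day.
t = 200 / 0.002496 = 8.013e+04 days = 219 years.

220 years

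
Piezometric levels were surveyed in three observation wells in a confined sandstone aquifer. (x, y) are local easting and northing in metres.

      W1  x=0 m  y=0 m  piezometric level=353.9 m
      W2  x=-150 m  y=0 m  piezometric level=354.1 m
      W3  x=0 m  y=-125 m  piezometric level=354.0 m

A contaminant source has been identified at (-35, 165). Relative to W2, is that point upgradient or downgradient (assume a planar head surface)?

downgradient

∂h/∂x = (354.1 − 353.9) / (-150 − 0) = -0.001333
∂h/∂y = (354.0 − 353.9) / (-125 − 0) = -0.0008000
Head at (-35, 165) = 353.9 + (-0.001333)·(-35) + (-0.0008000)·(165) = 353.81 m.
That is lower than the 354.1 m at W2, so the point is downgradient.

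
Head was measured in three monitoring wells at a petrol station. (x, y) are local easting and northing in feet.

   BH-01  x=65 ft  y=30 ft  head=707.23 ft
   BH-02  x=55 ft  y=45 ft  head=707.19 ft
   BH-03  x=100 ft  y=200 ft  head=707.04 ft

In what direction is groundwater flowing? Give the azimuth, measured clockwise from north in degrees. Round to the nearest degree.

Three-point gradient (reference BH-01): Δ to BH-02 = (-10, 15, -0.04), Δ to BH-03 = (35, 170, -0.19).
∂h/∂x = +0.001775, ∂h/∂y = -0.001483 (det = -2225).
Flow direction (−∇h) has components (-0.001775 E, +0.001483 N).
Azimuth = atan2(E, N) = atan2(-0.001775, +0.001483) = 309.9° ≈ 310°.

310°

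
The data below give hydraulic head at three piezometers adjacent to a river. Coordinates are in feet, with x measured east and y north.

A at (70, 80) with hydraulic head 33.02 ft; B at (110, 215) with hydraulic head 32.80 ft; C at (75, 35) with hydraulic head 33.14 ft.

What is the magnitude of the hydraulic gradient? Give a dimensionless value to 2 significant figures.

Taking A as reference: B−A = (40, 135, -0.22); C−A = (5, -45, +0.12).
Determinant of the coordinate differences = 40·(-45) − 5·135 = -2475.
∂h/∂x = [(-0.22)·(-45) − (+0.12)·135] / -2475 = +0.002545
∂h/∂y = [40·(+0.12) − 5·(-0.22)] / -2475 = -0.002384
|∇h| = √(0.002545² + -0.002384²) = 0.003487

0.0035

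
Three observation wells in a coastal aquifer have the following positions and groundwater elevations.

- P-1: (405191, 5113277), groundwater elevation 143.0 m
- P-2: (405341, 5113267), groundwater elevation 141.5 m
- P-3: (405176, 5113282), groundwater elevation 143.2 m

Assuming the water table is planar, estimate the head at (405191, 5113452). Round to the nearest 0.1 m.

145.2 m

Three-point gradient (reference P-1): Δ to P-2 = (150, -10, -1.5), Δ to P-3 = (-15, 5, +0.2).
∂h/∂x = -0.009167, ∂h/∂y = +0.01250 (det = 600).
h(405191, 5113452) = 143.0 + (-0.009167)·(0) + (+0.01250)·(175) = 143.0 -0.000 +2.187 = 145.188 m.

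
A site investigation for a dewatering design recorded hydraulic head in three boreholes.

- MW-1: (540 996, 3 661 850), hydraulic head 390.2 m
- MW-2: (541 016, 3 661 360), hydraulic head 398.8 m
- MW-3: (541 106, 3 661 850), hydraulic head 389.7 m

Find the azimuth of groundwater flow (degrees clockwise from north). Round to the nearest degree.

014°

Taking MW-1 as reference: MW-2−MW-1 = (20, -490, +8.6); MW-3−MW-1 = (110, 0, -0.5).
Determinant of the coordinate differences = 20·0 − 110·(-490) = 53900.
∂h/∂x = [(+8.6)·0 − (-0.5)·(-490)] / 53900 = -0.004545
∂h/∂y = [20·(-0.5) − 110·(+8.6)] / 53900 = -0.01774
Flow direction (−∇h) has components (+0.004545 E, +0.01774 N).
Azimuth = atan2(E, N) = atan2(+0.004545, +0.01774) = 14.4° ≈ 014°.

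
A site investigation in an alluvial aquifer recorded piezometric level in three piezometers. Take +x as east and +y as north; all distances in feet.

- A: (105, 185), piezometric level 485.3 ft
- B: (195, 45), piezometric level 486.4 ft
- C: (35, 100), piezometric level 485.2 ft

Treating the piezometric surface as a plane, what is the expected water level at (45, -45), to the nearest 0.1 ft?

485.8 ft

With h = a·x + b·y + c and A as origin, the differences give:
  90·a + (-140)·b = +1.1
  (-70)·a + (-85)·b = -0.1
Eliminate b (×(-85) and ×(-140), subtract): -17450·a = -107.50 → a = ∂h/∂x = +0.006160
Back-substitute: b = ∂h/∂y = -0.003897.
h(45, -45) = 485.3 + (+0.006160)·(-60) + (-0.003897)·(-230) = 485.3 -0.370 +0.896 = 485.827 ft.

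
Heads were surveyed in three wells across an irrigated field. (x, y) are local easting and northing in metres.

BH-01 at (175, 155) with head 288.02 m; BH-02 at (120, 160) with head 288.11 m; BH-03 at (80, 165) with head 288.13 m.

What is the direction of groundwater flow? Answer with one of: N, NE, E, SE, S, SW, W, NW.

N

With h = a·x + b·y + c and BH-01 as origin, the differences give:
  (-55)·a + 5·b = +0.09
  (-95)·a + 10·b = +0.11
Eliminate b (×10 and ×5, subtract): -75·a = 0.350 → a = ∂h/∂x = -0.004667
Back-substitute: b = ∂h/∂y = -0.03333.
Flow = −∇h = (+0.004667 east, +0.03333 north), which points north.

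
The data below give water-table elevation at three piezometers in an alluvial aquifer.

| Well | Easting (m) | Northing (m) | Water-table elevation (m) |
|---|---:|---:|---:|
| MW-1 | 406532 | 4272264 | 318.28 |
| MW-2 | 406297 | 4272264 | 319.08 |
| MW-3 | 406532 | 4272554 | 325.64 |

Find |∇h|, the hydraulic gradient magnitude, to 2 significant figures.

∂h/∂x = (319.08 − 318.28) / (406297 − 406532) = -0.003404
∂h/∂y = (325.64 − 318.28) / (4272554 − 4272264) = +0.02538
|∇h| = √(-0.003404² + 0.02538²) = 0.02561

0.026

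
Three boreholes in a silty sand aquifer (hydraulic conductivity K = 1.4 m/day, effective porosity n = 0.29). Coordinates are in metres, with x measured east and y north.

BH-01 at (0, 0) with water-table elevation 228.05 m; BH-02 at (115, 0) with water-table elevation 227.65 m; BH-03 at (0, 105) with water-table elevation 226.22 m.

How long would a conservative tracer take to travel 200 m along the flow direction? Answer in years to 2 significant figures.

∂h/∂x = (227.65 − 228.05) / (115 − 0) = -0.003478
∂h/∂y = (226.22 − 228.05) / (105 − 0) = -0.01743
|∇h| = √(-0.003478² + -0.01743²) = 0.01777
Seepage velocity v = K·i/n = 1.4 × 0.01777 / 0.29 = 0.08579 m/day.
t = 200 / 0.08579 = 2331 days = 6.38 years.

6.4 years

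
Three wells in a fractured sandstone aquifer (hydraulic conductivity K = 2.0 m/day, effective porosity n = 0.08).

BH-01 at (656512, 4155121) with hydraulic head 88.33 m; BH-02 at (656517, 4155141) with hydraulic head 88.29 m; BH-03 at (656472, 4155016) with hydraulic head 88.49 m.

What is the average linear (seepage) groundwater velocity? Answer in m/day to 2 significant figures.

0.12 m/day

Taking BH-01 as reference: BH-02−BH-01 = (5, 20, -0.04); BH-03−BH-01 = (-40, -105, +0.16).
Solve a·Δx + b·Δy = Δh: det = 5·(-105) − (-40)·20 = 275.
∂h/∂x = [(-0.04)·(-105) − (+0.16)·20] / 275 = +0.003636
∂h/∂y = [5·(+0.16) − (-40)·(-0.04)] / 275 = -0.002909
|∇h| = √(0.003636² + -0.002909²) = 0.004656
Seepage velocity v = K·i/n = 2.0 × 0.004656 / 0.08 = 0.1164 m/day.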